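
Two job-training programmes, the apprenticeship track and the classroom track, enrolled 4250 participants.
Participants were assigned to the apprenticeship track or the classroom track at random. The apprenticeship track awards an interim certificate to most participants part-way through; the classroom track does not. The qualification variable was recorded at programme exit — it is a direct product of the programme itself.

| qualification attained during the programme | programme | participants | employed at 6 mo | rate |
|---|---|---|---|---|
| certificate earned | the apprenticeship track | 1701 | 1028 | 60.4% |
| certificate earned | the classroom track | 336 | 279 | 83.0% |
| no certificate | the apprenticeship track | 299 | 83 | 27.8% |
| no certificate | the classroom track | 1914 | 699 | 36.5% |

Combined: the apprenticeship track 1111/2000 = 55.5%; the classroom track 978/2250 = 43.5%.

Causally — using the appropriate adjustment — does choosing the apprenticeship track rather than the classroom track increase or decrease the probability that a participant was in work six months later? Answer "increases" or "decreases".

increases

the classroom track is higher inside every qualification attained during the programme stratum but the apprenticeship track is higher in aggregate. Whether to stratify depends on how qualification attained during the programme relates to the programme.
The distribution of qualification attained during the programme is itself part of what the programme does — it is an intermediate outcome. Holding it fixed would remove that part of the effect; the total effect is the pooled difference.
Pooled: the apprenticeship track 55.5% vs the classroom track 43.5%; the apprenticeship track is higher overall.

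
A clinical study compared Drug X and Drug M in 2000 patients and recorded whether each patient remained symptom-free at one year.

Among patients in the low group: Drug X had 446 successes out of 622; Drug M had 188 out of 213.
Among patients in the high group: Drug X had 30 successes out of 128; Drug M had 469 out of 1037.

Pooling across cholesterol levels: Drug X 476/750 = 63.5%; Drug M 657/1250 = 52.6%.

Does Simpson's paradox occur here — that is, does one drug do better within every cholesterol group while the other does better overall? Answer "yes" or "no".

yes

Within each cholesterol level (low 71.7% vs 88.3%; high 23.4% vs 45.2%), Drug M has the higher rate every time. Pooled: 63.5% vs 52.6% — Drug X has the higher rate overall. The two comparisons disagree.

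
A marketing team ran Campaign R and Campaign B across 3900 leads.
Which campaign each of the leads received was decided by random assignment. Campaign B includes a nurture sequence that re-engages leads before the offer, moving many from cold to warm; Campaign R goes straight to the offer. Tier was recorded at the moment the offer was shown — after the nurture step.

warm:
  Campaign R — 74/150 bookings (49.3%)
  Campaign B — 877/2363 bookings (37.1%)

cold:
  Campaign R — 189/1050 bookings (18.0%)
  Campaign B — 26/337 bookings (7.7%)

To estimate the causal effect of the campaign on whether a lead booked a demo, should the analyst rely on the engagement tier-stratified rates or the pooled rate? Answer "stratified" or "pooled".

pooled

The stratified and pooled comparisons disagree (Campaign R wins within each engagement tier; Campaign B wins overall), so the answer turns on the causal role of engagement tier.
The distribution of engagement tier is itself part of what the campaign does — it is an intermediate outcome. Holding it fixed would remove that part of the effect; the total effect is the pooled difference.
Pooled: Campaign R 21.9% vs Campaign B 33.4%; Campaign B is higher overall.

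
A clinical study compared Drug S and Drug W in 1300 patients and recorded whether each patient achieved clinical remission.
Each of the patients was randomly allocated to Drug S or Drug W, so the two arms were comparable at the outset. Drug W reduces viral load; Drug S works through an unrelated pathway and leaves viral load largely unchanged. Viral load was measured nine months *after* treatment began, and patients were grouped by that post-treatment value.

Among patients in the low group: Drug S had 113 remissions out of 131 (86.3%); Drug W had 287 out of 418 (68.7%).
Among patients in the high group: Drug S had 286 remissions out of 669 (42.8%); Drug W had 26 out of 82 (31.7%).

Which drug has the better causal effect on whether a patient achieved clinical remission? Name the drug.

The stratified and pooled comparisons disagree (Drug S wins within each viral load; Drug W wins overall), so the answer turns on the causal role of viral load.
Viral load lies on the pathway drug → viral load → outcome, so adjusting for it blocks the indirect effect. For the total causal effect of drug, use the unadjusted pooled rates.
Pooled: Drug S 49.9% vs Drug W 62.6%; Drug W is higher overall.

Drug W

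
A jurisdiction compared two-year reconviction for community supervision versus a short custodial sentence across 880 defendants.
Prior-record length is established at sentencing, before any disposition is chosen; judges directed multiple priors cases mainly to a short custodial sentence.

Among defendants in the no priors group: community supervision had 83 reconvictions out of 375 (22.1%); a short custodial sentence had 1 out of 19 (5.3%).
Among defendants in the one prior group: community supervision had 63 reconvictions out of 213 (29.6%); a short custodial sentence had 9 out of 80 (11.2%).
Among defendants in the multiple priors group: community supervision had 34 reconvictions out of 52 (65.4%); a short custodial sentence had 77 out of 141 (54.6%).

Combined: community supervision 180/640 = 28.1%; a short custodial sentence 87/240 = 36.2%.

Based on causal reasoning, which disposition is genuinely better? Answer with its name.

a short custodial sentence is lower inside every prior-record length stratum but community supervision is lower in aggregate. Whether to stratify depends on how prior-record length relates to the disposition.
Prior-record length satisfies the back-door criterion: it is not a descendant of the disposition, and it blocks the spurious path from disposition to outcome. Adjusting for it (i.e., using the within-prior-record length rates) gives the causal effect.
Within each level — no priors: 22.1% vs 5.3%; one prior: 29.6% vs 11.2%; multiple priors: 65.4% vs 54.6% — a short custodial sentence is lower every time.

a short custodial sentence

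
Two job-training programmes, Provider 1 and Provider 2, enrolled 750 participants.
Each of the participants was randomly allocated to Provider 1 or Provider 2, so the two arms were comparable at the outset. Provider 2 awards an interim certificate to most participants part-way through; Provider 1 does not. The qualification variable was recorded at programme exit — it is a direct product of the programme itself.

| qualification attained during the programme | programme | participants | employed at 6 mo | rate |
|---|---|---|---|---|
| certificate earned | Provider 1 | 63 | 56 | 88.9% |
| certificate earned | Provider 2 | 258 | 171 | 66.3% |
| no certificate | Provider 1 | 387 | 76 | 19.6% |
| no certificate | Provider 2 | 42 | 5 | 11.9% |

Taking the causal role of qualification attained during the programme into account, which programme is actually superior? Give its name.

The distribution of qualification attained during the programme is itself part of what the programme does — it is an intermediate outcome. Holding it fixed would remove that part of the effect; the total effect is the pooled difference.
Pooled: Provider 1 29.3% vs Provider 2 58.7%; Provider 2 is higher overall.

Provider 2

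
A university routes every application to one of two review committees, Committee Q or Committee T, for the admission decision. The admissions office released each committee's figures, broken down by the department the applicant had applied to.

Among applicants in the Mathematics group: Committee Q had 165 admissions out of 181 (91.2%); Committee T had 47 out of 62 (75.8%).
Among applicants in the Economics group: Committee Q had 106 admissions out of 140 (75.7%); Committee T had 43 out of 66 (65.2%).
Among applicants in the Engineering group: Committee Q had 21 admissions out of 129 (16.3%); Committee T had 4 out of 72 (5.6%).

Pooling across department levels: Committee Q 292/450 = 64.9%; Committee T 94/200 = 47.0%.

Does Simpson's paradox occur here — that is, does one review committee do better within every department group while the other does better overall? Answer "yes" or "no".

no

Within each department level (Mathematics 91.2% vs 75.8%; Economics 75.7% vs 65.2%; Engineering 16.3% vs 5.6%), Committee Q has the higher rate every time. Pooled: 64.9% vs 47.0% — Committee Q has the higher rate overall. They agree.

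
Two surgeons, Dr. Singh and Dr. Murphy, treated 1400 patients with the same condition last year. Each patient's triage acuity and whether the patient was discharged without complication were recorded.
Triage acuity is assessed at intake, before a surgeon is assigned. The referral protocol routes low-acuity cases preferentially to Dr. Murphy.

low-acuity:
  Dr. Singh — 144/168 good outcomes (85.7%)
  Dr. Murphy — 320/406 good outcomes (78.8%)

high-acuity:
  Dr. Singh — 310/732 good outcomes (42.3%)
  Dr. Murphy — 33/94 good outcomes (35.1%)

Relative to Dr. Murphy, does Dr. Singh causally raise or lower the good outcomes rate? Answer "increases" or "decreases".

increases

The stratified and pooled comparisons disagree (Dr. Singh wins within each triage acuity; Dr. Murphy wins overall), so the answer turns on the causal role of triage acuity.
Since triage acuity is a pre-existing factor (not a product of the surgeon) and it affects the outcome on its own, it is a confounder. The stratified rates, not the pooled rate, identify the causal effect.
Within each level — low-acuity: 85.7% vs 78.8%; high-acuity: 42.3% vs 35.1% — Dr. Singh is higher every time.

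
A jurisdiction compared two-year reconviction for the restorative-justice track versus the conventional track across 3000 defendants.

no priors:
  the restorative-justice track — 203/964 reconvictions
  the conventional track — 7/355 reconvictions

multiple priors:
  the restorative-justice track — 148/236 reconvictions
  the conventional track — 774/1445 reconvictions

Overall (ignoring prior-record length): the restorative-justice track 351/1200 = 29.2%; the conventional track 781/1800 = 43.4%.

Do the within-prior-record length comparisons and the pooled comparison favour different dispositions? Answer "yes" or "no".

yes

Within each prior-record length level (no priors 21.1% vs 2.0%; multiple priors 62.7% vs 53.6%), the conventional track has the lower rate every time. Pooled: 29.2% vs 43.4% — the restorative-justice track has the lower rate overall. The two comparisons disagree.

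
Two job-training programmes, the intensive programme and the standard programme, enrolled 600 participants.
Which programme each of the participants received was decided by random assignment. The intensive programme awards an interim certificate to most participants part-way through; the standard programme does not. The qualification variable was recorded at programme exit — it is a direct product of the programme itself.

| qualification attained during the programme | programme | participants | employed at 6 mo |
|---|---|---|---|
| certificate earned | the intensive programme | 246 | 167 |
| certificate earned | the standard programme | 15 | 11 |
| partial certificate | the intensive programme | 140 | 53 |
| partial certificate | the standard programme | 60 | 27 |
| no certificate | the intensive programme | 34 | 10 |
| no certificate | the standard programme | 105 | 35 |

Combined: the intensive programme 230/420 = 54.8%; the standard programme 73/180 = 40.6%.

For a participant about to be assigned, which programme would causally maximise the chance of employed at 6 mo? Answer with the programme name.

the intensive programme

The qualification attained during the programme-specific comparison favours the standard programme throughout, but the pooled figures favour the intensive programme. The question is whether to condition on qualification attained during the programme.
Because the programme influences qualification attained during the programme, qualification attained during the programme is a post-treatment mediator, not a confounder. Stratifying on it would bias the estimate; the causal effect is the crude pooled difference.
Pooled: the intensive programme 54.8% vs the standard programme 40.6%; the intensive programme is higher overall.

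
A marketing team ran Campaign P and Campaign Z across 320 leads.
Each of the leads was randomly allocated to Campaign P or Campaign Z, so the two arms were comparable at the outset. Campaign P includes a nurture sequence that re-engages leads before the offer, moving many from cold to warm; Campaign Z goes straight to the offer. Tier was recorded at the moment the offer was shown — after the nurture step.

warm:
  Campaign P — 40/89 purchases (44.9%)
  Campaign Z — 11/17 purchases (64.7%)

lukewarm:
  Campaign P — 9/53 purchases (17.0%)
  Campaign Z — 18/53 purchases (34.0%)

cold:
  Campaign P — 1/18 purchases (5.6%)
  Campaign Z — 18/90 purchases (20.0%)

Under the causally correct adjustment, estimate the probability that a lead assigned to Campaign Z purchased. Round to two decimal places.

0.29

Because the campaign influences engagement tier, engagement tier is a post-treatment mediator, not a confounder. Stratifying on it would bias the estimate; the causal effect is the crude pooled difference.
So P(outcome | do(Campaign Z)) is just the pooled rate for Campaign Z: 47/160 = 0.294.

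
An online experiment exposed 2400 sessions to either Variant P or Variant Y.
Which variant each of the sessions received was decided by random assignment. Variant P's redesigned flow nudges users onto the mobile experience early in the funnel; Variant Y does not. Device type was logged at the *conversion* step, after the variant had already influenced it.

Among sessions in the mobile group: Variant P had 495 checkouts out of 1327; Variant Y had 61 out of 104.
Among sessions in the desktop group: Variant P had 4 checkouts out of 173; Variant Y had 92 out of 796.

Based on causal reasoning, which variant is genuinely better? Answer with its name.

Device type is downstream of the variant. One should not condition on a consequence of treatment, so the overall rates are the right comparison.
Pooled: Variant P 33.3% vs Variant Y 17.0%; Variant P is higher overall.

Variant P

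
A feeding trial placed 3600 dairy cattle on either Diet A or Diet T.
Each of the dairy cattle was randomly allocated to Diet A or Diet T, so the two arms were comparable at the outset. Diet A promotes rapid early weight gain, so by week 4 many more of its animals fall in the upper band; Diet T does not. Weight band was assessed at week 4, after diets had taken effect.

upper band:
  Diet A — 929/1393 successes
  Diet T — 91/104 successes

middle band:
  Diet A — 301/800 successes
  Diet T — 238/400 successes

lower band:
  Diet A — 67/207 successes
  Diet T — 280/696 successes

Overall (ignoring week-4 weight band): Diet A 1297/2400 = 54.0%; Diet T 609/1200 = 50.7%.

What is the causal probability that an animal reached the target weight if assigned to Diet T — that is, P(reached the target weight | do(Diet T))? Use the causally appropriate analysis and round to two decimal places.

The distribution of week-4 weight band is itself part of what the diet does — it is an intermediate outcome. Holding it fixed would remove that part of the effect; the total effect is the pooled difference.
So P(outcome | do(Diet T)) is just the pooled rate for Diet T: 609/1200 = 0.507.

0.51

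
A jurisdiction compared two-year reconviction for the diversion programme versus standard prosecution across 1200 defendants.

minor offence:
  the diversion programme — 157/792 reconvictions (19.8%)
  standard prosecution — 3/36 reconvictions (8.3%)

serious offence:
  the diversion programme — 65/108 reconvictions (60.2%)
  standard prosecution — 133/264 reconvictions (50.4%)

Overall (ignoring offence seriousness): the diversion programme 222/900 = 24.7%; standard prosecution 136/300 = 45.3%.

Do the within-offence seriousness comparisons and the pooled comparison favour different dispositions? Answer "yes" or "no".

yes

Within each offence seriousness level (minor offence 19.8% vs 8.3%; serious offence 60.2% vs 50.4%), standard prosecution has the lower rate every time. Pooled: 24.7% vs 45.3% — the diversion programme has the lower rate overall. The two comparisons disagree.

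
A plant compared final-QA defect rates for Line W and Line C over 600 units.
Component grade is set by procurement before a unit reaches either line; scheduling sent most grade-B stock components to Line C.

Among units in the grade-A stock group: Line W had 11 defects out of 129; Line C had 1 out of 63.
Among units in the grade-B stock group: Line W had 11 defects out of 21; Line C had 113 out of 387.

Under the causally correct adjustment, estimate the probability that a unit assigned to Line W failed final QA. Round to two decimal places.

The stratified and pooled comparisons disagree (Line C wins within each component grade; Line W wins overall), so the answer turns on the causal role of component grade.
Component grade satisfies the back-door criterion: it is not a descendant of the line, and it blocks the spurious path from line to outcome. Adjusting for it (i.e., using the within-component grade rates) gives the causal effect.
Standardising Line W to the population component grade mix: 0.320·11/129 + 0.680·11/21 = 0.383.

0.38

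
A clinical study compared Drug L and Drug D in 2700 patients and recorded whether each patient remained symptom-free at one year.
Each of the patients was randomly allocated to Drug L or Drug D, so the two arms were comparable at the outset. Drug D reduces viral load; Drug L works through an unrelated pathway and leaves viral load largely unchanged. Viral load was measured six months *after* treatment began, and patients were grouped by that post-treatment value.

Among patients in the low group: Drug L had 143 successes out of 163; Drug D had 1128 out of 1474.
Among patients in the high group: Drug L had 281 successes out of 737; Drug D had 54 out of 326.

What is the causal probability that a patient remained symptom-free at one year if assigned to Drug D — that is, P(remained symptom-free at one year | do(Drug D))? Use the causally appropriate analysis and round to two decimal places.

0.66

Within every viral load level Drug L has the higher rate, yet pooled Drug D does — Simpson's reversal.
Stratifying would compare drugs among patients the drugs themselves sorted into viral load groups — a form of selection on an intermediate. The unconditioned pooled rates give the total causal effect.
So P(outcome | do(Drug D)) is just the pooled rate for Drug D: 1182/1800 = 0.657.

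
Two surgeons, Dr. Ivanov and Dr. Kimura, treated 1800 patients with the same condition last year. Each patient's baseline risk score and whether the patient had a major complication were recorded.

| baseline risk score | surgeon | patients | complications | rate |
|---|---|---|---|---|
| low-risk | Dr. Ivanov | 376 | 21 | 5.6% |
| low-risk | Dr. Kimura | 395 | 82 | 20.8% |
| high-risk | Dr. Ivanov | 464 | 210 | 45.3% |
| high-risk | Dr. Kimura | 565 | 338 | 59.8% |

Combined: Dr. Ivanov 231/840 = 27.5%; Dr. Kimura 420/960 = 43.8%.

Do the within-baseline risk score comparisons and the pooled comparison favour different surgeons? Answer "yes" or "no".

no

Within each baseline risk score level (low-risk 5.6% vs 20.8%; high-risk 45.3% vs 59.8%), Dr. Ivanov has the lower rate every time. Pooled: 27.5% vs 43.8% — Dr. Ivanov has the lower rate overall. They agree.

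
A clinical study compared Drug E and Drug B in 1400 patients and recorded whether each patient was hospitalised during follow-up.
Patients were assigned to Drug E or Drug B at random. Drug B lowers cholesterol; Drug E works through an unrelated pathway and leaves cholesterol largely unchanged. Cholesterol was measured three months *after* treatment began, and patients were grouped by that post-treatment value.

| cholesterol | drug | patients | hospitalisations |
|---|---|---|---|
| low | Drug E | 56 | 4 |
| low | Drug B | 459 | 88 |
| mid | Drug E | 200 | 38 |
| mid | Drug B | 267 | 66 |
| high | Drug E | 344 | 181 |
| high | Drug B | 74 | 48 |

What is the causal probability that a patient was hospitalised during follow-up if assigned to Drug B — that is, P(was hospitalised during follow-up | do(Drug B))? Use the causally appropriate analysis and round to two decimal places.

0.25

Cholesterol is downstream of the drug. One should not condition on a consequence of treatment, so the overall rates are the right comparison.
So P(outcome | do(Drug B)) is just the pooled rate for Drug B: 202/800 = 0.253.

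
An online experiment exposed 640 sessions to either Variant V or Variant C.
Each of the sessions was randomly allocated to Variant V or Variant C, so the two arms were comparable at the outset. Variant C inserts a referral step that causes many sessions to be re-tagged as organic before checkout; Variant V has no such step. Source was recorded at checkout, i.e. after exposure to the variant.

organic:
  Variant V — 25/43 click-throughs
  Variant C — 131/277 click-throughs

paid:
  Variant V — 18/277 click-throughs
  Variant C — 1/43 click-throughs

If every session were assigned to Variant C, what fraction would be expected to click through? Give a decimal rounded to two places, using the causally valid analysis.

The distribution of traffic source is itself part of what the variant does — it is an intermediate outcome. Holding it fixed would remove that part of the effect; the total effect is the pooled difference.
So P(outcome | do(Variant C)) is just the pooled rate for Variant C: 132/320 = 0.412.

0.41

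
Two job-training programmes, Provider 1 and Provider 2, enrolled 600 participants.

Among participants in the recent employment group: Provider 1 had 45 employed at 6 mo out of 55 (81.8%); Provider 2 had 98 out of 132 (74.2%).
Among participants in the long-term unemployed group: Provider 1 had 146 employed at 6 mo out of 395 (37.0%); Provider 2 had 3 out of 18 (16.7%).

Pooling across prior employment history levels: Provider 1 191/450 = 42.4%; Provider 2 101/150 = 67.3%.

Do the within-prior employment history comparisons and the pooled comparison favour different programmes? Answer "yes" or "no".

yes

Within each prior employment history level (recent employment 81.8% vs 74.2%; long-term unemployed 37.0% vs 16.7%), Provider 1 has the higher rate every time. Pooled: 42.4% vs 67.3% — Provider 2 has the higher rate overall. The two comparisons disagree.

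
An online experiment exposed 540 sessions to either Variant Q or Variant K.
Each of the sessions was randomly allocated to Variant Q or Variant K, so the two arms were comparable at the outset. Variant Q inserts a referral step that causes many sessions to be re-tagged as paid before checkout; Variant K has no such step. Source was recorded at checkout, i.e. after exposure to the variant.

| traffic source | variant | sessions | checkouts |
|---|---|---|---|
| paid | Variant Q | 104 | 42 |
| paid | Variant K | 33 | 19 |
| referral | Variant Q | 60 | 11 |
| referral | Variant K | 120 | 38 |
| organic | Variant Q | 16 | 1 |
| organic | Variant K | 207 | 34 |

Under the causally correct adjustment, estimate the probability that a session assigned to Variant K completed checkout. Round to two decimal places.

Variant K is higher inside every traffic source stratum but Variant Q is higher in aggregate. Whether to stratify depends on how traffic source relates to the variant.
Because the variant influences traffic source, traffic source is a post-treatment mediator, not a confounder. Stratifying on it would bias the estimate; the causal effect is the crude pooled difference.
So P(outcome | do(Variant K)) is just the pooled rate for Variant K: 91/360 = 0.253.

0.25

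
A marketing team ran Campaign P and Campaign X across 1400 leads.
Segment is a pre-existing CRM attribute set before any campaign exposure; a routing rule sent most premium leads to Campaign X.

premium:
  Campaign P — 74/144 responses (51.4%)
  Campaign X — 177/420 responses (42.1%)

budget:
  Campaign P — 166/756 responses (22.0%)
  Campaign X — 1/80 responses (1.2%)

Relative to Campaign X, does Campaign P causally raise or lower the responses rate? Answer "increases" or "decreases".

increases

Within every customer segment level Campaign P has the higher rate, yet pooled Campaign X does — Simpson's reversal.
The imbalance in customer segment arose from how leads were allocated, not from anything the campaign did; and customer segment independently affects the outcome. The pooled gap is confounded — condition on customer segment.
Within each level — premium: 51.4% vs 42.1%; budget: 22.0% vs 1.2% — Campaign P is higher every time.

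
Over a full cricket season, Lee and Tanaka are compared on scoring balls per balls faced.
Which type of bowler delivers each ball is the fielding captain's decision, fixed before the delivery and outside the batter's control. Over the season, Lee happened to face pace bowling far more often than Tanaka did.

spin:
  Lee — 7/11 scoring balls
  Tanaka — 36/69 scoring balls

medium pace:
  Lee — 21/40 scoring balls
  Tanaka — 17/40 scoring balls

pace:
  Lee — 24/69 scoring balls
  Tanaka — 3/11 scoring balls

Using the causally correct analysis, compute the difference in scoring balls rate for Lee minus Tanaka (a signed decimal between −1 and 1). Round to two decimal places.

Within every bowling type level Lee has the higher rate, yet pooled Tanaka does — Simpson's reversal.
Bowling type satisfies the back-door criterion: it is not a descendant of the player, and it blocks the spurious path from player to outcome. Adjusting for it (i.e., using the within-bowling type rates) gives the causal effect.
Adjusting over the population distribution of bowling type: 0.333·(0.636−0.522) + 0.333·(0.525−0.425) + 0.333·(0.348−0.273) = +0.097.

+0.10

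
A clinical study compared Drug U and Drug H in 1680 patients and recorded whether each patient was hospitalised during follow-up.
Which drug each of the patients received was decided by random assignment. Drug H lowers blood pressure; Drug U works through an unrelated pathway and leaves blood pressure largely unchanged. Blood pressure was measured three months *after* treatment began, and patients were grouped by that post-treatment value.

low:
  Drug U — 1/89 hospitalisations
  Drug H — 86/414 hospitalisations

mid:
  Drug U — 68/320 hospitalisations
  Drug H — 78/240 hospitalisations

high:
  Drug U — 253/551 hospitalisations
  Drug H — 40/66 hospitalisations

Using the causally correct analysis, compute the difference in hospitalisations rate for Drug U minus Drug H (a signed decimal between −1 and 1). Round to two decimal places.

Within every blood pressure level Drug U has the lower rate, yet pooled Drug H does — Simpson's reversal.
The distribution of blood pressure is itself part of what the drug does — it is an intermediate outcome. Holding it fixed would remove that part of the effect; the total effect is the pooled difference.
The causal difference is the pooled difference: 0.335 − 0.283 = +0.052.

+0.05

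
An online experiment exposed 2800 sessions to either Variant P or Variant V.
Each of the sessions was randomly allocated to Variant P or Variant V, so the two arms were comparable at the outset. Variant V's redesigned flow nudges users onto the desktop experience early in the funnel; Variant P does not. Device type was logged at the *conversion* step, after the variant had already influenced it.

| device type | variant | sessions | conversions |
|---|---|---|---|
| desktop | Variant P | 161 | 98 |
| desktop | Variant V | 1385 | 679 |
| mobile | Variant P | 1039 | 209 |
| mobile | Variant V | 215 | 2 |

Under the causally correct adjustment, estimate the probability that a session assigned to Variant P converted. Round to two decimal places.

0.26

Variant P is higher inside every device type stratum but Variant V is higher in aggregate. Whether to stratify depends on how device type relates to the variant.
Device type lies on the pathway variant → device type → outcome, so adjusting for it blocks the indirect effect. For the total causal effect of variant, use the unadjusted pooled rates.
So P(outcome | do(Variant P)) is just the pooled rate for Variant P: 307/1200 = 0.256.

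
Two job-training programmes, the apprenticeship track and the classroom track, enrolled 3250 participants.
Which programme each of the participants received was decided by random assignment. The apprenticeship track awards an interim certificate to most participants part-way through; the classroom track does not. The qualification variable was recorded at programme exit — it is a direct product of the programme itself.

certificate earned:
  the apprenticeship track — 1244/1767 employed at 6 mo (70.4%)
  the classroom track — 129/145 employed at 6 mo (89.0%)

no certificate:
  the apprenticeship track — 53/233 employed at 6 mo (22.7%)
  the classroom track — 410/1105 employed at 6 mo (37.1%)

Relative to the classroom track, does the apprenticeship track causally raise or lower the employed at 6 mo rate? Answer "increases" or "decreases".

the classroom track is higher inside every qualification attained during the programme stratum but the apprenticeship track is higher in aggregate. Whether to stratify depends on how qualification attained during the programme relates to the programme.
Qualification attained during the programme lies on the pathway programme → qualification attained during the programme → outcome, so adjusting for it blocks the indirect effect. For the total causal effect of programme, use the unadjusted pooled rates.
Pooled: the apprenticeship track 64.8% vs the classroom track 43.1%; the apprenticeship track is higher overall.

increases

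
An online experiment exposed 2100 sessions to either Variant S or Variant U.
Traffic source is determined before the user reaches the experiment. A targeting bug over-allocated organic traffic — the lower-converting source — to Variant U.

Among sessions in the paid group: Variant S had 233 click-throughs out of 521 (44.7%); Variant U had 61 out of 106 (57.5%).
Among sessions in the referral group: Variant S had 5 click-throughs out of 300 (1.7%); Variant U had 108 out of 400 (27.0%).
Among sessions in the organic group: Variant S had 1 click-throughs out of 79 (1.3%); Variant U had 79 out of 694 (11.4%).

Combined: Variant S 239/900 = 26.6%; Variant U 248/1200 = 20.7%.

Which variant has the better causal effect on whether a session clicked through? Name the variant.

Variant U

Traffic source is set before the variant has any effect — it is not caused by the variant — and it independently drives the outcome. That makes it a confounder, so the causal comparison is within traffic source levels.
Within each level — paid: 44.7% vs 57.5%; referral: 1.7% vs 27.0%; organic: 1.3% vs 11.4% — Variant U is higher every time.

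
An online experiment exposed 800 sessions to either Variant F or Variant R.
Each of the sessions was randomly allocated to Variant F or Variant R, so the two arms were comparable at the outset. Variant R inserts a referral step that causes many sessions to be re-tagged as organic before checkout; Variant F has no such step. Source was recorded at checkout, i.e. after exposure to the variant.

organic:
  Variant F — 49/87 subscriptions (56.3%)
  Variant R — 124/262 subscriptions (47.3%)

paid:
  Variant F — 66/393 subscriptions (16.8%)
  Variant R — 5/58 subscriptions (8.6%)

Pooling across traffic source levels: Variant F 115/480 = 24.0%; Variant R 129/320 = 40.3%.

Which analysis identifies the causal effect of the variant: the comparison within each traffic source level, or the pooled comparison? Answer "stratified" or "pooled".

Within every traffic source level Variant F has the higher rate, yet pooled Variant R does — Simpson's reversal.
Traffic source lies on the pathway variant → traffic source → outcome, so adjusting for it blocks the indirect effect. For the total causal effect of variant, use the unadjusted pooled rates.
Pooled: Variant F 24.0% vs Variant R 40.3%; Variant R is higher overall.

pooled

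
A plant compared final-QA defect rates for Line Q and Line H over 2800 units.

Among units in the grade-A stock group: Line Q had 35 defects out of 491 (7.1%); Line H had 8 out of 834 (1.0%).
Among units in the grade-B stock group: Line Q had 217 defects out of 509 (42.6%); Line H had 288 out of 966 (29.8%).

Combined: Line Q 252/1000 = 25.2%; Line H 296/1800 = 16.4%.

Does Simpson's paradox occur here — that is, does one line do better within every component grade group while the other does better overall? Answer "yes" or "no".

Within each component grade level (grade-A stock 7.1% vs 1.0%; grade-B stock 42.6% vs 29.8%), Line H has the lower rate every time. Pooled: 25.2% vs 16.4% — Line H has the lower rate overall. They agree.

no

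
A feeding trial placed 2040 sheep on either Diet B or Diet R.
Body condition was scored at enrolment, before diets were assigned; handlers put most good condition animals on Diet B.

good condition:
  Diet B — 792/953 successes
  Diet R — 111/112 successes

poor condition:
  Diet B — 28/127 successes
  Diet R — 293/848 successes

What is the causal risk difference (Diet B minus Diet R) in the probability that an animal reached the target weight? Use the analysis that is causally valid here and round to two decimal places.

-0.14

Since starting body condition is a pre-existing factor (not a product of the diet) and it affects the outcome on its own, it is a confounder. The stratified rates, not the pooled rate, identify the causal effect.
Adjusting over the population distribution of starting body condition: 0.522·(0.831−0.991) + 0.478·(0.220−0.346) = -0.143.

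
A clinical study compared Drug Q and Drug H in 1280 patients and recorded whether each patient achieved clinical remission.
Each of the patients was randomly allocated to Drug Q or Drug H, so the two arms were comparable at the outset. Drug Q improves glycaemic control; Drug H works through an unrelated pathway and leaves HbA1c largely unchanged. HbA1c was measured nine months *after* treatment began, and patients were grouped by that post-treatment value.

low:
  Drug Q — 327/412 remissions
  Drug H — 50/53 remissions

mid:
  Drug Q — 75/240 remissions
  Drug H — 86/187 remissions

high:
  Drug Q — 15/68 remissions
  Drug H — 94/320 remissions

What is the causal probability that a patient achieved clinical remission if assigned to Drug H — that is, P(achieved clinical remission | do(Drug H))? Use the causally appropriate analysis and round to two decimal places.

0.41

The stratified and pooled comparisons disagree (Drug H wins within each HbA1c; Drug Q wins overall), so the answer turns on the causal role of HbA1c.
HbA1c lies on the pathway drug → HbA1c → outcome, so adjusting for it blocks the indirect effect. For the total causal effect of drug, use the unadjusted pooled rates.
So P(outcome | do(Drug H)) is just the pooled rate for Drug H: 230/560 = 0.411.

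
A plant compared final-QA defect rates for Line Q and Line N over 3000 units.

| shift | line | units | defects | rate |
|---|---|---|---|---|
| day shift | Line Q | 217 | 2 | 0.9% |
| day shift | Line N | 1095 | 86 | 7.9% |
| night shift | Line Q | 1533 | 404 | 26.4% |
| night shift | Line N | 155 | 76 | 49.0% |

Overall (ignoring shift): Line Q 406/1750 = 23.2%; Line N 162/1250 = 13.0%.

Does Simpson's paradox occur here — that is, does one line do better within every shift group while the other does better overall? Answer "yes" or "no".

Within each shift level (day shift 0.9% vs 7.9%; night shift 26.4% vs 49.0%), Line Q has the lower rate every time. Pooled: 23.2% vs 13.0% — Line N has the lower rate overall. The two comparisons disagree.

yes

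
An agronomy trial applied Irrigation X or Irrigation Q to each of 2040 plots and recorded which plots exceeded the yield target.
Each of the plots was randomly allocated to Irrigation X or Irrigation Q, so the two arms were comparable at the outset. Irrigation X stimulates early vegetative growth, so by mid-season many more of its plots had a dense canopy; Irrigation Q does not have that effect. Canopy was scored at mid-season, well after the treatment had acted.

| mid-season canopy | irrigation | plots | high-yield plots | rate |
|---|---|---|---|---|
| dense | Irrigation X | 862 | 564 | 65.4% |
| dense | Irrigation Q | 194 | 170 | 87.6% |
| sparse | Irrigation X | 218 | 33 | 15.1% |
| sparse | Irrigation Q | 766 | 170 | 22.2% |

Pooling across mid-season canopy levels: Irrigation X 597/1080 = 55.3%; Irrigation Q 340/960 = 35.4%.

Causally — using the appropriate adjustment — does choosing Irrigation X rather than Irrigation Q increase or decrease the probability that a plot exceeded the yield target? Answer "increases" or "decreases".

The mid-season canopy-specific comparison favours Irrigation Q throughout, but the pooled figures favour Irrigation X. The question is whether to condition on mid-season canopy.
Mid-season canopy is downstream of the irrigation. One should not condition on a consequence of treatment, so the overall rates are the right comparison.
Pooled: Irrigation X 55.3% vs Irrigation Q 35.4%; Irrigation X is higher overall.

increases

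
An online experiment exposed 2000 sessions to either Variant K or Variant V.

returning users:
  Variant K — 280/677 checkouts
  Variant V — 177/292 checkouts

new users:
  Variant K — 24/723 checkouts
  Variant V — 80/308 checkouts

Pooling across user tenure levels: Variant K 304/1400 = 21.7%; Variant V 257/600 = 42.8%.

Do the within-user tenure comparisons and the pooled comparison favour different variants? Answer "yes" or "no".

no

Within each user tenure level (returning users 41.4% vs 60.6%; new users 3.3% vs 26.0%), Variant V has the higher rate every time. Pooled: 21.7% vs 42.8% — Variant V has the higher rate overall. They agree.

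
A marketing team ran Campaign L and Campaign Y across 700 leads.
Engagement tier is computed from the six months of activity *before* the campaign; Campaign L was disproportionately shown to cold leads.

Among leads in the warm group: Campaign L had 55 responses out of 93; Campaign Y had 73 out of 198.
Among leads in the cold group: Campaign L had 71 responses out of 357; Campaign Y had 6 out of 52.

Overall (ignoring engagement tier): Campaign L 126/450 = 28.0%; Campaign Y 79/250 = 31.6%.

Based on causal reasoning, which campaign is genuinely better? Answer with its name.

Campaign L

Engagement tier differs across campaigns for reasons unrelated to any effect of the campaign itself, and it separately predicts the outcome — a classic confounder. We must compare within engagement tier levels.
Within each level — warm: 59.1% vs 36.9%; cold: 19.9% vs 11.5% — Campaign L is higher every time.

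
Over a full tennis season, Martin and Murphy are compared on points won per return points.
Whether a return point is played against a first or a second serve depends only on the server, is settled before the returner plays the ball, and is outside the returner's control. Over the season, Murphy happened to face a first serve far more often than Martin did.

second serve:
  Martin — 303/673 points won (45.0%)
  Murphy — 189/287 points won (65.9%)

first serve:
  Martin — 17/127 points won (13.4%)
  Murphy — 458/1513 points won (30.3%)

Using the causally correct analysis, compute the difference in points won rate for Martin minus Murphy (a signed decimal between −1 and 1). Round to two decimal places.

-0.18

Here serve type is a common cause — it drives both which player a case falls under and the outcome. The crude comparison mixes populations; the stratum-specific rates are the causally relevant ones.
Adjusting over the population distribution of serve type: 0.369·(0.450−0.659) + 0.631·(0.134−0.303) = -0.183.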